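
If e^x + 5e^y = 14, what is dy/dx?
Differentiate both sides with respect to x, treating y as y(x). By the chain rule, any term containing y contributes a factor of y' = dy/dx when we differentiate it.

Move every term to one side and write the relation as F(x, y) = 0. Term by term,
  d/dx[e^(x)] = e^(x)
  d/dx[5e^(y)] = 5·y'·e^(y)
  d/dx[-14] = 0

The pieces without y' make up ∂F/∂x and the coefficient of y' is ∂F/∂y:
  ∂F/∂x = e^(x),
  ∂F/∂y = 5e^(y).

Since d/dx[F] = ∂F/∂x + (∂F/∂y)·y' = 0, solve for y':
  (∂F/∂y)·y' = -∂F/∂x
  dy/dx = -(∂F/∂x)/(∂F/∂y) = -(e^(x))/(5e^(y)) = -e^(x - y)/5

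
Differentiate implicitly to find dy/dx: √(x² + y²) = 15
Take d/dx of both sides. Since y is implicitly a function of x, the chain rule attaches a y' = dy/dx factor whenever we differentiate through y.

Set F(x, y) = (left side) − (right side), so the curve is F = 0. Differentiating each term of F:
  d/dx[√(x^2 + y^2)] = (x + y·y')/√(x^2 + y^2)
  d/dx[-15] = 0

Collecting, the y'-free part is the partial derivative in x and the y' coefficient is the partial derivative in y:
  ∂F/∂x = x/√(x^2 + y^2)
  ∂F/∂y = y/√(x^2 + y^2)

so d/dx[F(x, y(x))] = ∂F/∂x + (∂F/∂y)·y' = 0. Rearranging,
  dy/dx = -(∂F/∂x)/(∂F/∂y) = -(x/√(x^2 + y^2))/(y/√(x^2 + y^2)) = -x/y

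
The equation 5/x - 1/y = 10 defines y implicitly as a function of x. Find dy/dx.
Differentiate both sides with respect to x, treating y as y(x). By the chain rule, any term containing y contributes a factor of y' = dy/dx when we differentiate it.

Move every term to one side and write the relation as F(x, y) = 0. Term by term,
  d/dx[-1/y] = y'/y^2
  d/dx[5/x] = -5/x^2
  d/dx[-10] = 0

The pieces without y' make up ∂F/∂x and the coefficient of y' is ∂F/∂y:
  ∂F/∂x = -5/x^2,
  ∂F/∂y = y^(-2).

Since d/dx[F] = ∂F/∂x + (∂F/∂y)·y' = 0, solve for y':
  (∂F/∂y)·y' = -∂F/∂x
  dy/dx = -(∂F/∂x)/(∂F/∂y) = -(-5/x^2)/(y^(-2)) = 5y^2/x^2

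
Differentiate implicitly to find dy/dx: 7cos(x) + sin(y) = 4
Differentiate the relation implicitly: treat y = y(x) and apply the chain rule, so every y-derivative picks up a y' = dy/dx factor.

With everything moved to the left-hand side, differentiate term by term:
  d/dx[sin(y)] = y'·cos(y)
  d/dx[7cos(x)] = -7sin(x)
  d/dx[-4] = 0

Separating the contributions that come from x directly and those that come through y:
  without y':      -7sin(x)
  multiplying y':  cos(y)

so (-7sin(x)) + (cos(y))·y' = 0, and therefore
  dy/dx = -(-7sin(x))/(cos(y)) = 7sin(x)/cos(y)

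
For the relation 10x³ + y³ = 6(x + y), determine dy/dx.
Differentiate the relation implicitly: treat y = y(x) and apply the chain rule, so every y-derivative picks up a y' = dy/dx factor.

With everything moved to the left-hand side, differentiate term by term:
  d/dx[10x^3] = 30x^2
  d/dx[-6x] = -6
  d/dx[y^3] = 3y^2·y'
  d/dx[-6y] = -6·y'

Separating the contributions that come from x directly and those that come through y:
  without y':      30x^2 - 6
  multiplying y':  3y^2 - 6

so (30x^2 - 6) + (3y^2 - 6)·y' = 0, and therefore
  dy/dx = -(30x^2 - 6)/(3y^2 - 6) = 2(1 - 5x^2)/(y^2 - 2)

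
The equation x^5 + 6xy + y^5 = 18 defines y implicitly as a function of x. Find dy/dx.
Apply d/dx to both sides, remembering that y depends on x. Each occurrence of y therefore brings in a y' = dy/dx via the chain rule.

With F(x, y) equal to the left-hand side minus the right, differentiate F term by term:
  d/dx[x^5] = 5x^4
  d/dx[6xy] = 6x·y' + 6y
  d/dx[y^5] = 5y^4·y'
  d/dx[-18] = 0
Adding these up, d/dx[F] = 0 becomes
  (5x^4 + 6y) + (6x + 5y^4)·y' = 0,
so isolating y',
  dy/dx = -(5x^4 + 6y)/(6x + 5y^4) = (-5x^4 - 6y)/(6x + 5y^4)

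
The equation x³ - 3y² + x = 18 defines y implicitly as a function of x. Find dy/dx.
Differentiate the relation implicitly: treat y = y(x) and apply the chain rule, so every y-derivative picks up a y' = dy/dx factor.

With everything moved to the left-hand side, differentiate term by term:
  d/dx[x^3] = 3x^2
  d/dx[x] = 1
  d/dx[-3y^2] = -6y·y'
  d/dx[-18] = 0

Separating the contributions that come from x directly and those that come through y:
  without y':      3x^2 + 1
  multiplying y':  -6y

so (3x^2 + 1) + (-6y)·y' = 0, and therefore
  dy/dx = -(3x^2 + 1)/(-6y) = (3x^2 + 1)/(6y)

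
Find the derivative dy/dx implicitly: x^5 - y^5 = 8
Differentiate both sides with respect to x, treating y as y(x). By the chain rule, any term containing y contributes a factor of y' = dy/dx when we differentiate it.

Move every term to one side and write the relation as F(x, y) = 0. Term by term,
  d/dx[x^5] = 5x^4
  d/dx[-y^5] = -5y^4·y'
  d/dx[-8] = 0

The pieces without y' make up ∂F/∂x and the coefficient of y' is ∂F/∂y:
  ∂F/∂x = 5x^4,
  ∂F/∂y = -5y^4.

Since d/dx[F] = ∂F/∂x + (∂F/∂y)·y' = 0, solve for y':
  (∂F/∂y)·y' = -∂F/∂x
  dy/dx = -(∂F/∂x)/(∂F/∂y) = -(5x^4)/(-5y^4) = x^4/y^4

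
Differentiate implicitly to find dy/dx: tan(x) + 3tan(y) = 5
Differentiate the relation implicitly: treat y = y(x) and apply the chain rule, so every y-derivative picks up a y' = dy/dx factor.

With everything moved to the left-hand side, differentiate term by term:
  d/dx[tan(x)] = tan(x)^2 + 1
  d/dx[3tan(y)] = 3·y'(tan(y)^2 + 1)
  d/dx[-5] = 0

Separating the contributions that come from x directly and those that come through y:
  without y':      tan(x)^2 + 1
  multiplying y':  3tan(y)^2 + 3

so (tan(x)^2 + 1) + (3tan(y)^2 + 3)·y' = 0, and therefore
  dy/dx = -(tan(x)^2 + 1)/(3tan(y)^2 + 3) = -cos(y)^2/(3cos(x)^2)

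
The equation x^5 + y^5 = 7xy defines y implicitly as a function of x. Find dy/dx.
Differentiate both sides with respect to x, treating y as y(x). By the chain rule, any term containing y contributes a factor of y' = dy/dx when we differentiate it.

Move every term to one side and write the relation as F(x, y) = 0. Term by term,
  d/dx[x^5] = 5x^4
  d/dx[-7xy] = -7x·y' - 7y
  d/dx[y^5] = 5y^4·y'

The pieces without y' make up ∂F/∂x and the coefficient of y' is ∂F/∂y:
  ∂F/∂x = 5x^4 - 7y,
  ∂F/∂y = -7x + 5y^4.

Since d/dx[F] = ∂F/∂x + (∂F/∂y)·y' = 0, solve for y':
  (∂F/∂y)·y' = -∂F/∂x
  dy/dx = -(∂F/∂x)/(∂F/∂y) = -(5x^4 - 7y)/(-7x + 5y^4) = (5x^4 - 7y)/(7x - 5y^4)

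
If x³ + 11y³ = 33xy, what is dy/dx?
Differentiate both sides with respect to x, treating y as y(x). By the chain rule, any term containing y contributes a factor of y' = dy/dx when we differentiate it.

Move every term to one side and write the relation as F(x, y) = 0. Term by term,
  d/dx[x^3] = 3x^2
  d/dx[-33xy] = -33x·y' - 33y
  d/dx[11y^3] = 33y^2·y'

The pieces without y' make up ∂F/∂x and the coefficient of y' is ∂F/∂y:
  ∂F/∂x = 3x^2 - 33y,
  ∂F/∂y = -33x + 33y^2.

Since d/dx[F] = ∂F/∂x + (∂F/∂y)·y' = 0, solve for y':
  (∂F/∂y)·y' = -∂F/∂x
  dy/dx = -(∂F/∂x)/(∂F/∂y) = -(3x^2 - 33y)/(-33x + 33y^2) = (x^2/11 - y)/(x - y^2)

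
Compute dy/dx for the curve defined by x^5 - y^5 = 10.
Take d/dx of both sides. Since y is implicitly a function of x, the chain rule attaches a y' = dy/dx factor whenever we differentiate through y.

Set F(x, y) = (left side) − (right side), so the curve is F = 0. Differentiating each term of F:
  d/dx[x^5] = 5x^4
  d/dx[-y^5] = -5y^4·y'
  d/dx[-10] = 0

Collecting, the y'-free part is the partial derivative in x and the y' coefficient is the partial derivative in y:
  ∂F/∂x = 5x^4
  ∂F/∂y = -5y^4

so d/dx[F(x, y(x))] = ∂F/∂x + (∂F/∂y)·y' = 0. Rearranging,
  dy/dx = -(∂F/∂x)/(∂F/∂y) = -(5x^4)/(-5y^4) = x^4/y^4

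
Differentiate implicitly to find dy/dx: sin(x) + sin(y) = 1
Apply d/dx to both sides, remembering that y depends on x. Each occurrence of y therefore brings in a y' = dy/dx via the chain rule.

With F(x, y) equal to the left-hand side minus the right, differentiate F term by term:
  d/dx[sin(x)] = cos(x)
  d/dx[sin(y)] = y'·cos(y)
  d/dx[-1] = 0
Adding these up, d/dx[F] = 0 becomes
  (cos(x)) + (cos(y))·y' = 0,
so isolating y',
  dy/dx = -(cos(x))/(cos(y)) = -cos(x)/cos(y)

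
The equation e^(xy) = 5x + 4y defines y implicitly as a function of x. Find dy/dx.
Differentiate the relation implicitly: treat y = y(x) and apply the chain rule, so every y-derivative picks up a y' = dy/dx factor.

With everything moved to the left-hand side, differentiate term by term:
  d/dx[-5x] = -5
  d/dx[-4y] = -4·y'
  d/dx[e^(xy)] = (x·y' + y)·e^(xy)

Separating the contributions that come from x directly and those that come through y:
  without y':      y·e^(xy) - 5
  multiplying y':  x·e^(xy) - 4

so (y·e^(xy) - 5) + (x·e^(xy) - 4)·y' = 0, and therefore
  dy/dx = -(y·e^(xy) - 5)/(x·e^(xy) - 4) = (-y·e^(xy) + 5)/(x·e^(xy) - 4)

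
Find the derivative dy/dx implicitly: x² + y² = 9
Differentiate both sides with respect to x, treating y as y(x). By the chain rule, any term containing y contributes a factor of y' = dy/dx when we differentiate it.

Move every term to one side and write the relation as F(x, y) = 0. Term by term,
  d/dx[x^2] = 2x
  d/dx[y^2] = 2y·y'
  d/dx[-9] = 0

The pieces without y' make up ∂F/∂x and the coefficient of y' is ∂F/∂y:
  ∂F/∂x = 2x,
  ∂F/∂y = 2y.

Since d/dx[F] = ∂F/∂x + (∂F/∂y)·y' = 0, solve for y':
  (∂F/∂y)·y' = -∂F/∂x
  dy/dx = -(∂F/∂x)/(∂F/∂y) = -(2x)/(2y) = -x/y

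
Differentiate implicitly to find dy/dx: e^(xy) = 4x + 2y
Differentiate the relation implicitly: treat y = y(x) and apply the chain rule, so every y-derivative picks up a y' = dy/dx factor.

With everything moved to the left-hand side, differentiate term by term:
  d/dx[-4x] = -4
  d/dx[-2y] = -2·y'
  d/dx[e^(xy)] = (x·y' + y)·e^(xy)

Separating the contributions that come from x directly and those that come through y:
  without y':      y·e^(xy) - 4
  multiplying y':  x·e^(xy) - 2

so (y·e^(xy) - 4) + (x·e^(xy) - 2)·y' = 0, and therefore
  dy/dx = -(y·e^(xy) - 4)/(x·e^(xy) - 2) = (-y·e^(xy) + 4)/(x·e^(xy) - 2)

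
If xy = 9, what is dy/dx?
Take d/dx of both sides. Since y is implicitly a function of x, the chain rule attaches a y' = dy/dx factor whenever we differentiate through y.

Set F(x, y) = (left side) − (right side), so the curve is F = 0. Differentiating each term of F:
  d/dx[xy] = x·y' + y
  d/dx[-9] = 0

Collecting, the y'-free part is the partial derivative in x and the y' coefficient is the partial derivative in y:
  ∂F/∂x = y
  ∂F/∂y = x

so d/dx[F(x, y(x))] = ∂F/∂x + (∂F/∂y)·y' = 0. Rearranging,
  dy/dx = -(∂F/∂x)/(∂F/∂y) = -(y)/(x) = -y/x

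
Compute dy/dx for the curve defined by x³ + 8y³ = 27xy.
Differentiate the relation implicitly: treat y = y(x) and apply the chain rule, so every y-derivative picks up a y' = dy/dx factor.

With everything moved to the left-hand side, differentiate term by term:
  d/dx[x^3] = 3x^2
  d/dx[-27xy] = -27x·y' - 27y
  d/dx[8y^3] = 24y^2·y'

Separating the contributions that come from x directly and those that come through y:
  without y':      3x^2 - 27y
  multiplying y':  -27x + 24y^2

so (3x^2 - 27y) + (-27x + 24y^2)·y' = 0, and therefore
  dy/dx = -(3x^2 - 27y)/(-27x + 24y^2) = (x^2 - 9y)/(9x - 8y^2)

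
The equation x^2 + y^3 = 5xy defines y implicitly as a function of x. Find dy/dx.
Take d/dx of both sides. Since y is implicitly a function of x, the chain rule attaches a y' = dy/dx factor whenever we differentiate through y.

Set F(x, y) = (left side) − (right side), so the curve is F = 0. Differentiating each term of F:
  d/dx[x^2] = 2x
  d/dx[-5xy] = -5x·y' - 5y
  d/dx[y^3] = 3y^2·y'

Collecting, the y'-free part is the partial derivative in x and the y' coefficient is the partial derivative in y:
  ∂F/∂x = 2x - 5y
  ∂F/∂y = -5x + 3y^2

so d/dx[F(x, y(x))] = ∂F/∂x + (∂F/∂y)·y' = 0. Rearranging,
  dy/dx = -(∂F/∂x)/(∂F/∂y) = -(2x - 5y)/(-5x + 3y^2) = (2x - 5y)/(5x - 3y^2)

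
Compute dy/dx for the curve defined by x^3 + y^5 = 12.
Differentiate both sides with respect to x, treating y as y(x). By the chain rule, any term containing y contributes a factor of y' = dy/dx when we differentiate it.

Move every term to one side and write the relation as F(x, y) = 0. Term by term,
  d/dx[x^3] = 3x^2
  d/dx[y^5] = 5y^4·y'
  d/dx[-12] = 0

The pieces without y' make up ∂F/∂x and the coefficient of y' is ∂F/∂y:
  ∂F/∂x = 3x^2,
  ∂F/∂y = 5y^4.

Since d/dx[F] = ∂F/∂x + (∂F/∂y)·y' = 0, solve for y':
  (∂F/∂y)·y' = -∂F/∂x
  dy/dx = -(∂F/∂x)/(∂F/∂y) = -(3x^2)/(5y^4) = -3x^2/(5y^4)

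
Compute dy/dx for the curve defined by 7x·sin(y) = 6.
Take d/dx of both sides. Since y is implicitly a function of x, the chain rule attaches a y' = dy/dx factor whenever we differentiate through y.

Set F(x, y) = (left side) − (right side), so the curve is F = 0. Differentiating each term of F:
  d/dx[7x·sin(y)] = 7x·y'·cos(y) + 7sin(y)
  d/dx[-6] = 0

Collecting, the y'-free part is the partial derivative in x and the y' coefficient is the partial derivative in y:
  ∂F/∂x = 7sin(y)
  ∂F/∂y = 7x·cos(y)

so d/dx[F(x, y(x))] = ∂F/∂x + (∂F/∂y)·y' = 0. Rearranging,
  dy/dx = -(∂F/∂x)/(∂F/∂y) = -(7sin(y))/(7x·cos(y)) = -tan(y)/x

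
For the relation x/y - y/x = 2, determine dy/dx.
Take d/dx of both sides. Since y is implicitly a function of x, the chain rule attaches a y' = dy/dx factor whenever we differentiate through y.

Set F(x, y) = (left side) − (right side), so the curve is F = 0. Differentiating each term of F:
  d/dx[x/y] = -x·y'/y^2 + 1/y
  d/dx[-y/x] = -y'/x + y/x^2
  d/dx[-2] = 0

Collecting, the y'-free part is the partial derivative in x and the y' coefficient is the partial derivative in y:
  ∂F/∂x = 1/y + y/x^2
  ∂F/∂y = -x/y^2 - 1/x

so d/dx[F(x, y(x))] = ∂F/∂x + (∂F/∂y)·y' = 0. Rearranging,
  dy/dx = -(∂F/∂x)/(∂F/∂y) = -(1/y + y/x^2)/(-x/y^2 - 1/x)
        = -((x^2 + y^2)/(x^2y))/(-(x^2 + y^2)/(xy^2)) = y/x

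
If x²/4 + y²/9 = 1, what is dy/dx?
Take d/dx of both sides. Since y is implicitly a function of x, the chain rule attaches a y' = dy/dx factor whenever we differentiate through y.

Set F(x, y) = (left side) − (right side), so the curve is F = 0. Differentiating each term of F:
  d/dx[x^2/4] = x/2
  d/dx[y^2/9] = 2y·y'/9
  d/dx[-1] = 0

Collecting, the y'-free part is the partial derivative in x and the y' coefficient is the partial derivative in y:
  ∂F/∂x = x/2
  ∂F/∂y = 2y/9

so d/dx[F(x, y(x))] = ∂F/∂x + (∂F/∂y)·y' = 0. Rearranging,
  dy/dx = -(∂F/∂x)/(∂F/∂y) = -(x/2)/(2y/9) = -9x/(4y)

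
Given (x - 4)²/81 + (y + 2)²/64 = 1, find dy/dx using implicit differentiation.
Apply d/dx to both sides, remembering that y depends on x. Each occurrence of y therefore brings in a y' = dy/dx via the chain rule.

With F(x, y) equal to the left-hand side minus the right, differentiate F term by term:
  d/dx[(x - 4)^2/81] = 2x/81 - 8/81
  d/dx[(y + 2)^2/64] = y'(y + 2)/32
  d/dx[-1] = 0
Adding these up, d/dx[F] = 0 becomes
  (2x/81 - 8/81) + (y/32 + 1/16)·y' = 0,
so isolating y',
  dy/dx = -(2x/81 - 8/81)/(y/32 + 1/16)
        = -(2(x - 4)/81)/((y + 2)/32) = 64(4 - x)/(81(y + 2))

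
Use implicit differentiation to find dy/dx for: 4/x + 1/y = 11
Apply d/dx to both sides, remembering that y depends on x. Each occurrence of y therefore brings in a y' = dy/dx via the chain rule.

With F(x, y) equal to the left-hand side minus the right, differentiate F term by term:
  d/dx[1/y] = -y'/y^2
  d/dx[4/x] = -4/x^2
  d/dx[-11] = 0
Adding these up, d/dx[F] = 0 becomes
  (-4/x^2) + (-1/y^2)·y' = 0,
so isolating y',
  dy/dx = -(-4/x^2)/(-1/y^2) = -4y^2/x^2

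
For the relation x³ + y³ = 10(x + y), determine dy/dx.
Differentiate the relation implicitly: treat y = y(x) and apply the chain rule, so every y-derivative picks up a y' = dy/dx factor.

With everything moved to the left-hand side, differentiate term by term:
  d/dx[x^3] = 3x^2
  d/dx[-10x] = -10
  d/dx[y^3] = 3y^2·y'
  d/dx[-10y] = -10·y'

Separating the contributions that come from x directly and those that come through y:
  without y':      3x^2 - 10
  multiplying y':  3y^2 - 10

so (3x^2 - 10) + (3y^2 - 10)·y' = 0, and therefore
  dy/dx = -(3x^2 - 10)/(3y^2 - 10) = (10 - 3x^2)/(3y^2 - 10)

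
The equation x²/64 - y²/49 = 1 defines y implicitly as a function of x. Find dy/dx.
Apply d/dx to both sides, remembering that y depends on x. Each occurrence of y therefore brings in a y' = dy/dx via the chain rule.

With F(x, y) equal to the left-hand side minus the right, differentiate F term by term:
  d/dx[x^2/64] = x/32
  d/dx[-y^2/49] = -2y·y'/49
  d/dx[-1] = 0
Adding these up, d/dx[F] = 0 becomes
  (x/32) + (-2y/49)·y' = 0,
so isolating y',
  dy/dx = -(x/32)/(-2y/49) = 49x/(64y)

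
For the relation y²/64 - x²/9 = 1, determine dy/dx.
Apply d/dx to both sides, remembering that y depends on x. Each occurrence of y therefore brings in a y' = dy/dx via the chain rule.

With F(x, y) equal to the left-hand side minus the right, differentiate F term by term:
  d/dx[-x^2/9] = -2x/9
  d/dx[y^2/64] = y·y'/32
  d/dx[-1] = 0
Adding these up, d/dx[F] = 0 becomes
  (-2x/9) + (y/32)·y' = 0,
so isolating y',
  dy/dx = -(-2x/9)/(y/32) = 64x/(9y)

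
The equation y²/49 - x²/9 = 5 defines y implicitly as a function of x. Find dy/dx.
Take d/dx of both sides. Since y is implicitly a function of x, the chain rule attaches a y' = dy/dx factor whenever we differentiate through y.

Set F(x, y) = (left side) − (right side), so the curve is F = 0. Differentiating each term of F:
  d/dx[-x^2/9] = -2x/9
  d/dx[y^2/49] = 2y·y'/49
  d/dx[-5] = 0

Collecting, the y'-free part is the partial derivative in x and the y' coefficient is the partial derivative in y:
  ∂F/∂x = -2x/9
  ∂F/∂y = 2y/49

so d/dx[F(x, y(x))] = ∂F/∂x + (∂F/∂y)·y' = 0. Rearranging,
  dy/dx = -(∂F/∂x)/(∂F/∂y) = -(-2x/9)/(2y/49) = 49x/(9y)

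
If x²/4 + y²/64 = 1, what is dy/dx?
Take d/dx of both sides. Since y is implicitly a function of x, the chain rule attaches a y' = dy/dx factor whenever we differentiate through y.

Set F(x, y) = (left side) − (right side), so the curve is F = 0. Differentiating each term of F:
  d/dx[x^2/4] = x/2
  d/dx[y^2/64] = y·y'/32
  d/dx[-1] = 0

Collecting, the y'-free part is the partial derivative in x and the y' coefficient is the partial derivative in y:
  ∂F/∂x = x/2
  ∂F/∂y = y/32

so d/dx[F(x, y(x))] = ∂F/∂x + (∂F/∂y)·y' = 0. Rearranging,
  dy/dx = -(∂F/∂x)/(∂F/∂y) = -(x/2)/(y/32) = -16x/y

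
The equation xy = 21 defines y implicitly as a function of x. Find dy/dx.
Differentiate the relation implicitly: treat y = y(x) and apply the chain rule, so every y-derivative picks up a y' = dy/dx factor.

With everything moved to the left-hand side, differentiate term by term:
  d/dx[xy] = x·y' + y
  d/dx[-21] = 0

Separating the contributions that come from x directly and those that come through y:
  without y':      y
  multiplying y':  x

so (y) + (x)·y' = 0, and therefore
  dy/dx = -(y)/(x) = -y/x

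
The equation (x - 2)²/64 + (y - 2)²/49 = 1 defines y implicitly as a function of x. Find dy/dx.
Differentiate both sides with respect to x, treating y as y(x). By the chain rule, any term containing y contributes a factor of y' = dy/dx when we differentiate it.

Move every term to one side and write the relation as F(x, y) = 0. Term by term,
  d/dx[(x - 2)^2/64] = x/32 - 1/16
  d/dx[(y - 2)^2/49] = 2·y'(y - 2)/49
  d/dx[-1] = 0

The pieces without y' make up ∂F/∂x and the coefficient of y' is ∂F/∂y:
  ∂F/∂x = x/32 - 1/16,
  ∂F/∂y = 2y/49 - 4/49.

Since d/dx[F] = ∂F/∂x + (∂F/∂y)·y' = 0, solve for y':
  (∂F/∂y)·y' = -∂F/∂x
  dy/dx = -(∂F/∂x)/(∂F/∂y) = -(x/32 - 1/16)/(2y/49 - 4/49)
        = -((x - 2)/32)/(2(y - 2)/49) = 49(2 - x)/(64(y - 2))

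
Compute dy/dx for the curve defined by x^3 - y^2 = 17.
Differentiate both sides with respect to x, treating y as y(x). By the chain rule, any term containing y contributes a factor of y' = dy/dx when we differentiate it.

Move every term to one side and write the relation as F(x, y) = 0. Term by term,
  d/dx[x^3] = 3x^2
  d/dx[-y^2] = -2y·y'
  d/dx[-17] = 0

The pieces without y' make up ∂F/∂x and the coefficient of y' is ∂F/∂y:
  ∂F/∂x = 3x^2,
  ∂F/∂y = -2y.

Since d/dx[F] = ∂F/∂x + (∂F/∂y)·y' = 0, solve for y':
  (∂F/∂y)·y' = -∂F/∂x
  dy/dx = -(∂F/∂x)/(∂F/∂y) = -(3x^2)/(-2y) = 3x^2/(2y)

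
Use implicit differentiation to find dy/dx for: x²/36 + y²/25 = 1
Apply d/dx to both sides, remembering that y depends on x. Each occurrence of y therefore brings in a y' = dy/dx via the chain rule.

With F(x, y) equal to the left-hand side minus the right, differentiate F term by term:
  d/dx[x^2/36] = x/18
  d/dx[y^2/25] = 2y·y'/25
  d/dx[-1] = 0
Adding these up, d/dx[F] = 0 becomes
  (x/18) + (2y/25)·y' = 0,
so isolating y',
  dy/dx = -(x/18)/(2y/25) = -25x/(36y)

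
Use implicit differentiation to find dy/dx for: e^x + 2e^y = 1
Differentiate both sides with respect to x, treating y as y(x). By the chain rule, any term containing y contributes a factor of y' = dy/dx when we differentiate it.

Move every term to one side and write the relation as F(x, y) = 0. Term by term,
  d/dx[e^(x)] = e^(x)
  d/dx[2e^(y)] = 2·y'·e^(y)
  d/dx[-1] = 0

The pieces without y' make up ∂F/∂x and the coefficient of y' is ∂F/∂y:
  ∂F/∂x = e^(x),
  ∂F/∂y = 2e^(y).

Since d/dx[F] = ∂F/∂x + (∂F/∂y)·y' = 0, solve for y':
  (∂F/∂y)·y' = -∂F/∂x
  dy/dx = -(∂F/∂x)/(∂F/∂y) = -(e^(x))/(2e^(y)) = -e^(x - y)/2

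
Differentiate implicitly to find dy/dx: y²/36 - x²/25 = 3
Take d/dx of both sides. Since y is implicitly a function of x, the chain rule attaches a y' = dy/dx factor whenever we differentiate through y.

Set F(x, y) = (left side) − (right side), so the curve is F = 0. Differentiating each term of F:
  d/dx[-x^2/25] = -2x/25
  d/dx[y^2/36] = y·y'/18
  d/dx[-3] = 0

Collecting, the y'-free part is the partial derivative in x and the y' coefficient is the partial derivative in y:
  ∂F/∂x = -2x/25
  ∂F/∂y = y/18

so d/dx[F(x, y(x))] = ∂F/∂x + (∂F/∂y)·y' = 0. Rearranging,
  dy/dx = -(∂F/∂x)/(∂F/∂y) = -(-2x/25)/(y/18) = 36x/(25y)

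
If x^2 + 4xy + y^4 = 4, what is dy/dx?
Take d/dx of both sides. Since y is implicitly a function of x, the chain rule attaches a y' = dy/dx factor whenever we differentiate through y.

Set F(x, y) = (left side) − (right side), so the curve is F = 0. Differentiating each term of F:
  d/dx[x^2] = 2x
  d/dx[4xy] = 4x·y' + 4y
  d/dx[y^4] = 4y^3·y'
  d/dx[-4] = 0

Collecting, the y'-free part is the partial derivative in x and the y' coefficient is the partial derivative in y:
  ∂F/∂x = 2x + 4y
  ∂F/∂y = 4x + 4y^3

so d/dx[F(x, y(x))] = ∂F/∂x + (∂F/∂y)·y' = 0. Rearranging,
  dy/dx = -(∂F/∂x)/(∂F/∂y) = -(2x + 4y)/(4x + 4y^3) = (-x/2 - y)/(x + y^3)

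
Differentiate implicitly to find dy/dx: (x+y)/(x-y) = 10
Take d/dx of both sides. Since y is implicitly a function of x, the chain rule attaches a y' = dy/dx factor whenever we differentiate through y.

Set F(x, y) = (left side) − (right side), so the curve is F = 0. Differentiating each term of F:
  d/dx[(x + y)/(x - y)] = (y' + 1)/(x - y) + (x + y)(y' - 1)/(x - y)^2
  d/dx[-10] = 0

Collecting, the y'-free part is the partial derivative in x and the y' coefficient is the partial derivative in y:
  ∂F/∂x = 1/(x - y) - (x + y)/(x - y)^2
  ∂F/∂y = 1/(x - y) + (x + y)/(x - y)^2

so d/dx[F(x, y(x))] = ∂F/∂x + (∂F/∂y)·y' = 0. Rearranging,
  dy/dx = -(∂F/∂x)/(∂F/∂y) = -(1/(x - y) - (x + y)/(x - y)^2)/(1/(x - y) + (x + y)/(x - y)^2)
        = -(-2y/(x - y)^2)/(2x/(x - y)^2) = y/x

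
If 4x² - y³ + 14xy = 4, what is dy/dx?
Take d/dx of both sides. Since y is implicitly a function of x, the chain rule attaches a y' = dy/dx factor whenever we differentiate through y.

Set F(x, y) = (left side) − (right side), so the curve is F = 0. Differentiating each term of F:
  d/dx[4x^2] = 8x
  d/dx[14xy] = 14x·y' + 14y
  d/dx[-y^3] = -3y^2·y'
  d/dx[-4] = 0

Collecting, the y'-free part is the partial derivative in x and the y' coefficient is the partial derivative in y:
  ∂F/∂x = 8x + 14y
  ∂F/∂y = 14x - 3y^2

so d/dx[F(x, y(x))] = ∂F/∂x + (∂F/∂y)·y' = 0. Rearranging,
  dy/dx = -(∂F/∂x)/(∂F/∂y) = -(8x + 14y)/(14x - 3y^2) = 2(-4x - 7y)/(14x - 3y^2)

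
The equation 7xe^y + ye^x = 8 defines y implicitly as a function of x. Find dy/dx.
Take d/dx of both sides. Since y is implicitly a function of x, the chain rule attaches a y' = dy/dx factor whenever we differentiate through y.

Set F(x, y) = (left side) − (right side), so the curve is F = 0. Differentiating each term of F:
  d/dx[7x·e^(y)] = 7x·y'·e^(y) + 7e^(y)
  d/dx[y·e^(x)] = y·e^(x) + y'·e^(x)
  d/dx[-8] = 0

Collecting, the y'-free part is the partial derivative in x and the y' coefficient is the partial derivative in y:
  ∂F/∂x = y·e^(x) + 7e^(y)
  ∂F/∂y = 7x·e^(y) + e^(x)

so d/dx[F(x, y(x))] = ∂F/∂x + (∂F/∂y)·y' = 0. Rearranging,
  dy/dx = -(∂F/∂x)/(∂F/∂y) = -(y·e^(x) + 7e^(y))/(7x·e^(y) + e^(x)) = (-y·e^(x) - 7e^(y))/(7x·e^(y) + e^(x))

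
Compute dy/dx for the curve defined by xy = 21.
Take d/dx of both sides. Since y is implicitly a function of x, the chain rule attaches a y' = dy/dx factor whenever we differentiate through y.

Set F(x, y) = (left side) − (right side), so the curve is F = 0. Differentiating each term of F:
  d/dx[xy] = x·y' + y
  d/dx[-21] = 0

Collecting, the y'-free part is the partial derivative in x and the y' coefficient is the partial derivative in y:
  ∂F/∂x = y
  ∂F/∂y = x

so d/dx[F(x, y(x))] = ∂F/∂x + (∂F/∂y)·y' = 0. Rearranging,
  dy/dx = -(∂F/∂x)/(∂F/∂y) = -(y)/(x) = -y/x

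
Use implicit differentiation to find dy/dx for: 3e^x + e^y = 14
Apply d/dx to both sides, remembering that y depends on x. Each occurrence of y therefore brings in a y' = dy/dx via the chain rule.

With F(x, y) equal to the left-hand side minus the right, differentiate F term by term:
  d/dx[3e^(x)] = 3e^(x)
  d/dx[e^(y)] = y'·e^(y)
  d/dx[-14] = 0
Adding these up, d/dx[F] = 0 becomes
  (3e^(x)) + (e^(y))·y' = 0,
so isolating y',
  dy/dx = -(3e^(x))/(e^(y)) = -3e^(x - y)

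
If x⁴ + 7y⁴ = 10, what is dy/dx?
Apply d/dx to both sides, remembering that y depends on x. Each occurrence of y therefore brings in a y' = dy/dx via the chain rule.

With F(x, y) equal to the left-hand side minus the right, differentiate F term by term:
  d/dx[x^4] = 4x^3
  d/dx[7y^4] = 28y^3·y'
  d/dx[-10] = 0
Adding these up, d/dx[F] = 0 becomes
  (4x^3) + (28y^3)·y' = 0,
so isolating y',
  dy/dx = -(4x^3)/(28y^3) = -x^3/(7y^3)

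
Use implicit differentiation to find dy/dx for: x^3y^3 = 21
Differentiate the relation implicitly: treat y = y(x) and apply the chain rule, so every y-derivative picks up a y' = dy/dx factor.

With everything moved to the left-hand side, differentiate term by term:
  d/dx[x^3y^3] = 3x^3y^2·y' + 3x^2y^3
  d/dx[-21] = 0

Separating the contributions that come from x directly and those that come through y:
  without y':      3x^2y^3
  multiplying y':  3x^3y^2

so (3x^2y^3) + (3x^3y^2)·y' = 0, and therefore
  dy/dx = -(3x^2y^3)/(3x^3y^2) = -y/x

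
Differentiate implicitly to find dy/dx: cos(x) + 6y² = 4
Differentiate the relation implicitly: treat y = y(x) and apply the chain rule, so every y-derivative picks up a y' = dy/dx factor.

With everything moved to the left-hand side, differentiate term by term:
  d/dx[6y^2] = 12y·y'
  d/dx[cos(x)] = -sin(x)
  d/dx[-4] = 0

Separating the contributions that come from x directly and those that come through y:
  without y':      -sin(x)
  multiplying y':  12y

so (-sin(x)) + (12y)·y' = 0, and therefore
  dy/dx = -(-sin(x))/(12y) = sin(x)/(12y)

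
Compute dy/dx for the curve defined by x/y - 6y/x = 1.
Apply d/dx to both sides, remembering that y depends on x. Each occurrence of y therefore brings in a y' = dy/dx via the chain rule.

With F(x, y) equal to the left-hand side minus the right, differentiate F term by term:
  d/dx[x/y] = -x·y'/y^2 + 1/y
  d/dx[-6y/x] = -6·y'/x + 6y/x^2
  d/dx[-1] = 0
Adding these up, d/dx[F] = 0 becomes
  (1/y + 6y/x^2) + (-x/y^2 - 6/x)·y' = 0,
so isolating y',
  dy/dx = -(1/y + 6y/x^2)/(-x/y^2 - 6/x)
        = -((x^2 + 6y^2)/(x^2y))/(-(x^2 + 6y^2)/(xy^2)) = y/x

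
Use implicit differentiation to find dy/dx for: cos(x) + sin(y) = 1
Take d/dx of both sides. Since y is implicitly a function of x, the chain rule attaches a y' = dy/dx factor whenever we differentiate through y.

Set F(x, y) = (left side) − (right side), so the curve is F = 0. Differentiating each term of F:
  d/dx[sin(y)] = y'·cos(y)
  d/dx[cos(x)] = -sin(x)
  d/dx[-1] = 0

Collecting, the y'-free part is the partial derivative in x and the y' coefficient is the partial derivative in y:
  ∂F/∂x = -sin(x)
  ∂F/∂y = cos(y)

so d/dx[F(x, y(x))] = ∂F/∂x + (∂F/∂y)·y' = 0. Rearranging,
  dy/dx = -(∂F/∂x)/(∂F/∂y) = -(-sin(x))/(cos(y)) = sin(x)/cos(y)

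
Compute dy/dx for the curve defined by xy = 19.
Differentiate both sides with respect to x, treating y as y(x). By the chain rule, any term containing y contributes a factor of y' = dy/dx when we differentiate it.

Move every term to one side and write the relation as F(x, y) = 0. Term by term,
  d/dx[xy] = x·y' + y
  d/dx[-19] = 0

The pieces without y' make up ∂F/∂x and the coefficient of y' is ∂F/∂y:
  ∂F/∂x = y,
  ∂F/∂y = x.

Since d/dx[F] = ∂F/∂x + (∂F/∂y)·y' = 0, solve for y':
  (∂F/∂y)·y' = -∂F/∂x
  dy/dx = -(∂F/∂x)/(∂F/∂y) = -(y)/(x) = -y/x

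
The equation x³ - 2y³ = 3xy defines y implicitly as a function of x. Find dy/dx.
Take d/dx of both sides. Since y is implicitly a function of x, the chain rule attaches a y' = dy/dx factor whenever we differentiate through y.

Set F(x, y) = (left side) − (right side), so the curve is F = 0. Differentiating each term of F:
  d/dx[x^3] = 3x^2
  d/dx[-3xy] = -3x·y' - 3y
  d/dx[-2y^3] = -6y^2·y'

Collecting, the y'-free part is the partial derivative in x and the y' coefficient is the partial derivative in y:
  ∂F/∂x = 3x^2 - 3y
  ∂F/∂y = -3x - 6y^2

so d/dx[F(x, y(x))] = ∂F/∂x + (∂F/∂y)·y' = 0. Rearranging,
  dy/dx = -(∂F/∂x)/(∂F/∂y) = -(3x^2 - 3y)/(-3x - 6y^2) = (x^2 - y)/(x + 2y^2)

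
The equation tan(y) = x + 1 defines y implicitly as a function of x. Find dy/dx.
Take d/dx of both sides. Since y is implicitly a function of x, the chain rule attaches a y' = dy/dx factor whenever we differentiate through y.

Set F(x, y) = (left side) − (right side), so the curve is F = 0. Differentiating each term of F:
  d/dx[-x] = -1
  d/dx[tan(y)] = y'(tan(y)^2 + 1)
  d/dx[-1] = 0

Collecting, the y'-free part is the partial derivative in x and the y' coefficient is the partial derivative in y:
  ∂F/∂x = -1
  ∂F/∂y = tan(y)^2 + 1

so d/dx[F(x, y(x))] = ∂F/∂x + (∂F/∂y)·y' = 0. Rearranging,
  dy/dx = -(∂F/∂x)/(∂F/∂y) = -(-1)/(tan(y)^2 + 1) = cos(y)^2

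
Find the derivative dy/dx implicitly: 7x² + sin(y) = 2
Differentiate both sides with respect to x, treating y as y(x). By the chain rule, any term containing y contributes a factor of y' = dy/dx when we differentiate it.

Move every term to one side and write the relation as F(x, y) = 0. Term by term,
  d/dx[7x^2] = 14x
  d/dx[sin(y)] = y'·cos(y)
  d/dx[-2] = 0

The pieces without y' make up ∂F/∂x and the coefficient of y' is ∂F/∂y:
  ∂F/∂x = 14x,
  ∂F/∂y = cos(y).

Since d/dx[F] = ∂F/∂x + (∂F/∂y)·y' = 0, solve for y':
  (∂F/∂y)·y' = -∂F/∂x
  dy/dx = -(∂F/∂x)/(∂F/∂y) = -(14x)/(cos(y)) = -14x/cos(y)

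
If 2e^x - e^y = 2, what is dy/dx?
Differentiate the relation implicitly: treat y = y(x) and apply the chain rule, so every y-derivative picks up a y' = dy/dx factor.

With everything moved to the left-hand side, differentiate term by term:
  d/dx[2e^(x)] = 2e^(x)
  d/dx[-e^(y)] = -y'·e^(y)
  d/dx[-2] = 0

Separating the contributions that come from x directly and those that come through y:
  without y':      2e^(x)
  multiplying y':  -e^(y)

so (2e^(x)) + (-e^(y))·y' = 0, and therefore
  dy/dx = -(2e^(x))/(-e^(y)) = 2e^(x - y)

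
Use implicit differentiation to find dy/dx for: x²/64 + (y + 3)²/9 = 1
Differentiate both sides with respect to x, treating y as y(x). By the chain rule, any term containing y contributes a factor of y' = dy/dx when we differentiate it.

Move every term to one side and write the relation as F(x, y) = 0. Term by term,
  d/dx[x^2/64] = x/32
  d/dx[(y + 3)^2/9] = 2·y'(y + 3)/9
  d/dx[-1] = 0

The pieces without y' make up ∂F/∂x and the coefficient of y' is ∂F/∂y:
  ∂F/∂x = x/32,
  ∂F/∂y = 2y/9 + 2/3.

Since d/dx[F] = ∂F/∂x + (∂F/∂y)·y' = 0, solve for y':
  (∂F/∂y)·y' = -∂F/∂x
  dy/dx = -(∂F/∂x)/(∂F/∂y) = -(x/32)/(2y/9 + 2/3)
        = -(x/32)/(2(y + 3)/9) = -9x/(64y + 192)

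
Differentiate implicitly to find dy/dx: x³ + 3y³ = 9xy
Differentiate both sides with respect to x, treating y as y(x). By the chain rule, any term containing y contributes a factor of y' = dy/dx when we differentiate it.

Move every term to one side and write the relation as F(x, y) = 0. Term by term,
  d/dx[x^3] = 3x^2
  d/dx[-9xy] = -9x·y' - 9y
  d/dx[3y^3] = 9y^2·y'

The pieces without y' make up ∂F/∂x and the coefficient of y' is ∂F/∂y:
  ∂F/∂x = 3x^2 - 9y,
  ∂F/∂y = -9x + 9y^2.

Since d/dx[F] = ∂F/∂x + (∂F/∂y)·y' = 0, solve for y':
  (∂F/∂y)·y' = -∂F/∂x
  dy/dx = -(∂F/∂x)/(∂F/∂y) = -(3x^2 - 9y)/(-9x + 9y^2) = (x^2/3 - y)/(x - y^2)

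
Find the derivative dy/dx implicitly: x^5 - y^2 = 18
Differentiate both sides with respect to x, treating y as y(x). By the chain rule, any term containing y contributes a factor of y' = dy/dx when we differentiate it.

Move every term to one side and write the relation as F(x, y) = 0. Term by term,
  d/dx[x^5] = 5x^4
  d/dx[-y^2] = -2y·y'
  d/dx[-18] = 0

The pieces without y' make up ∂F/∂x and the coefficient of y' is ∂F/∂y:
  ∂F/∂x = 5x^4,
  ∂F/∂y = -2y.

Since d/dx[F] = ∂F/∂x + (∂F/∂y)·y' = 0, solve for y':
  (∂F/∂y)·y' = -∂F/∂x
  dy/dx = -(∂F/∂x)/(∂F/∂y) = -(5x^4)/(-2y) = 5x^4/(2y)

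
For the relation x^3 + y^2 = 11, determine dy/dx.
Take d/dx of both sides. Since y is implicitly a function of x, the chain rule attaches a y' = dy/dx factor whenever we differentiate through y.

Set F(x, y) = (left side) − (right side), so the curve is F = 0. Differentiating each term of F:
  d/dx[x^3] = 3x^2
  d/dx[y^2] = 2y·y'
  d/dx[-11] = 0

Collecting, the y'-free part is the partial derivative in x and the y' coefficient is the partial derivative in y:
  ∂F/∂x = 3x^2
  ∂F/∂y = 2y

so d/dx[F(x, y(x))] = ∂F/∂x + (∂F/∂y)·y' = 0. Rearranging,
  dy/dx = -(∂F/∂x)/(∂F/∂y) = -(3x^2)/(2y) = -3x^2/(2y)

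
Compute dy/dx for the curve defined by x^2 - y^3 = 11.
Differentiate the relation implicitly: treat y = y(x) and apply the chain rule, so every y-derivative picks up a y' = dy/dx factor.

With everything moved to the left-hand side, differentiate term by term:
  d/dx[x^2] = 2x
  d/dx[-y^3] = -3y^2·y'
  d/dx[-11] = 0

Separating the contributions that come from x directly and those that come through y:
  without y':      2x
  multiplying y':  -3y^2

so (2x) + (-3y^2)·y' = 0, and therefore
  dy/dx = -(2x)/(-3y^2) = 2x/(3y^2)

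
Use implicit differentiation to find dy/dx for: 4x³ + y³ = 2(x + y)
Differentiate both sides with respect to x, treating y as y(x). By the chain rule, any term containing y contributes a factor of y' = dy/dx when we differentiate it.

Move every term to one side and write the relation as F(x, y) = 0. Term by term,
  d/dx[4x^3] = 12x^2
  d/dx[-2x] = -2
  d/dx[y^3] = 3y^2·y'
  d/dx[-2y] = -2·y'

The pieces without y' make up ∂F/∂x and the coefficient of y' is ∂F/∂y:
  ∂F/∂x = 12x^2 - 2,
  ∂F/∂y = 3y^2 - 2.

Since d/dx[F] = ∂F/∂x + (∂F/∂y)·y' = 0, solve for y':
  (∂F/∂y)·y' = -∂F/∂x
  dy/dx = -(∂F/∂x)/(∂F/∂y) = -(12x^2 - 2)/(3y^2 - 2) = 2(1 - 6x^2)/(3y^2 - 2)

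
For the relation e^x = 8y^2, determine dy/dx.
Take d/dx of both sides. Since y is implicitly a function of x, the chain rule attaches a y' = dy/dx factor whenever we differentiate through y.

Set F(x, y) = (left side) − (right side), so the curve is F = 0. Differentiating each term of F:
  d/dx[-8y^2] = -16y·y'
  d/dx[e^(x)] = e^(x)

Collecting, the y'-free part is the partial derivative in x and the y' coefficient is the partial derivative in y:
  ∂F/∂x = e^(x)
  ∂F/∂y = -16y

so d/dx[F(x, y(x))] = ∂F/∂x + (∂F/∂y)·y' = 0. Rearranging,
  dy/dx = -(∂F/∂x)/(∂F/∂y) = -(e^(x))/(-16y) = e^(x)/(16y)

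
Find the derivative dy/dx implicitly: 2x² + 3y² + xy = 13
Take d/dx of both sides. Since y is implicitly a function of x, the chain rule attaches a y' = dy/dx factor whenever we differentiate through y.

Set F(x, y) = (left side) − (right side), so the curve is F = 0. Differentiating each term of F:
  d/dx[2x^2] = 4x
  d/dx[xy] = x·y' + y
  d/dx[3y^2] = 6y·y'
  d/dx[-13] = 0

Collecting, the y'-free part is the partial derivative in x and the y' coefficient is the partial derivative in y:
  ∂F/∂x = 4x + y
  ∂F/∂y = x + 6y

so d/dx[F(x, y(x))] = ∂F/∂x + (∂F/∂y)·y' = 0. Rearranging,
  dy/dx = -(∂F/∂x)/(∂F/∂y) = -(4x + y)/(x + 6y) = (-4x - y)/(x + 6y)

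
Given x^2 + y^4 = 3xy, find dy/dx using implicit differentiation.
Differentiate both sides with respect to x, treating y as y(x). By the chain rule, any term containing y contributes a factor of y' = dy/dx when we differentiate it.

Move every term to one side and write the relation as F(x, y) = 0. Term by term,
  d/dx[x^2] = 2x
  d/dx[-3xy] = -3x·y' - 3y
  d/dx[y^4] = 4y^3·y'

The pieces without y' make up ∂F/∂x and the coefficient of y' is ∂F/∂y:
  ∂F/∂x = 2x - 3y,
  ∂F/∂y = -3x + 4y^3.

Since d/dx[F] = ∂F/∂x + (∂F/∂y)·y' = 0, solve for y':
  (∂F/∂y)·y' = -∂F/∂x
  dy/dx = -(∂F/∂x)/(∂F/∂y) = -(2x - 3y)/(-3x + 4y^3) = (2x - 3y)/(3x - 4y^3)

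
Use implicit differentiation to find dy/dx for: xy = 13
Apply d/dx to both sides, remembering that y depends on x. Each occurrence of y therefore brings in a y' = dy/dx via the chain rule.

With F(x, y) equal to the left-hand side minus the right, differentiate F term by term:
  d/dx[xy] = x·y' + y
  d/dx[-13] = 0
Adding these up, d/dx[F] = 0 becomes
  (y) + (x)·y' = 0,
so isolating y',
  dy/dx = -(y)/(x) = -y/x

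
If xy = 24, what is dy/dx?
Differentiate both sides with respect to x, treating y as y(x). By the chain rule, any term containing y contributes a factor of y' = dy/dx when we differentiate it.

Move every term to one side and write the relation as F(x, y) = 0. Term by term,
  d/dx[xy] = x·y' + y
  d/dx[-24] = 0

The pieces without y' make up ∂F/∂x and the coefficient of y' is ∂F/∂y:
  ∂F/∂x = y,
  ∂F/∂y = x.

Since d/dx[F] = ∂F/∂x + (∂F/∂y)·y' = 0, solve for y':
  (∂F/∂y)·y' = -∂F/∂x
  dy/dx = -(∂F/∂x)/(∂F/∂y) = -(y)/(x) = -y/x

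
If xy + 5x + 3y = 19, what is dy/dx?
Differentiate both sides with respect to x, treating y as y(x). By the chain rule, any term containing y contributes a factor of y' = dy/dx when we differentiate it.

Move every term to one side and write the relation as F(x, y) = 0. Term by term,
  d/dx[xy] = x·y' + y
  d/dx[5x] = 5
  d/dx[3y] = 3·y'
  d/dx[-19] = 0

The pieces without y' make up ∂F/∂x and the coefficient of y' is ∂F/∂y:
  ∂F/∂x = y + 5,
  ∂F/∂y = x + 3.

Since d/dx[F] = ∂F/∂x + (∂F/∂y)·y' = 0, solve for y':
  (∂F/∂y)·y' = -∂F/∂x
  dy/dx = -(∂F/∂x)/(∂F/∂y) = -(y + 5)/(x + 3) = (-y - 5)/(x + 3)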